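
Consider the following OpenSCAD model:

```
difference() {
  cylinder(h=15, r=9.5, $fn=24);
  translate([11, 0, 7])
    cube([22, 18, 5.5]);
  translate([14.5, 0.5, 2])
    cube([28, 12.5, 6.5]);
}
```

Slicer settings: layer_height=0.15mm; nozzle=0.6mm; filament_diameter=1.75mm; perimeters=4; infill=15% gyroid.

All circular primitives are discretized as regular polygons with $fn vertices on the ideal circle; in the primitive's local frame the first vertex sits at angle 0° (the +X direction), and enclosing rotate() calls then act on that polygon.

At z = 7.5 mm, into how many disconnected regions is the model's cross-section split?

1

At z = 7.5 mm: the r=9.5 cylinder contributes a regular 24-gon of circumradius 9.5; the cube at (11, 0) (footprint 22×18) is included at this height; the 28×12.5 cube at (14.5, 0.5) contributes its full rectangle; Taking the first minus the rest: starting from the r=9.5 cylinder, the 22×18 cube at (11, 0) misses the remaining region (no effect); the 28×12.5 cube at (14.5, 0.5) misses the remaining region (no effect) — 1 connected region. The result has 1 disconnected region.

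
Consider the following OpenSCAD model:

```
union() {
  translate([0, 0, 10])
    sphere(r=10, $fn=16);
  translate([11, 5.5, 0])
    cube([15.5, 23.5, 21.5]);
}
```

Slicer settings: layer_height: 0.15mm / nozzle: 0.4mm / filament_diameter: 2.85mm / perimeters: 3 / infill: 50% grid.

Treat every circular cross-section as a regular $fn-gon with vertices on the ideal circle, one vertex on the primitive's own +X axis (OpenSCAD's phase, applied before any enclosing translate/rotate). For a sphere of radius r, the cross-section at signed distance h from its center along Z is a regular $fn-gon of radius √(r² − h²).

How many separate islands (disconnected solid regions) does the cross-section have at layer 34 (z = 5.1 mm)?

2

At z = 5.1 mm: the r=10 sphere slices to a regular 16-gon of circumradius 8.717 (√(r²−h²) with h=4.9 from center); the cube at (11, 5.5) (footprint 15.5×23.5) is included at this height; Combining (union): the 2 present regions are separate (no shared area or edge), so areas and boundary lengths simply add and each stays a separate island — 2 connected regions. Overall, the cross-section has 2 separate islands. Island count = 2.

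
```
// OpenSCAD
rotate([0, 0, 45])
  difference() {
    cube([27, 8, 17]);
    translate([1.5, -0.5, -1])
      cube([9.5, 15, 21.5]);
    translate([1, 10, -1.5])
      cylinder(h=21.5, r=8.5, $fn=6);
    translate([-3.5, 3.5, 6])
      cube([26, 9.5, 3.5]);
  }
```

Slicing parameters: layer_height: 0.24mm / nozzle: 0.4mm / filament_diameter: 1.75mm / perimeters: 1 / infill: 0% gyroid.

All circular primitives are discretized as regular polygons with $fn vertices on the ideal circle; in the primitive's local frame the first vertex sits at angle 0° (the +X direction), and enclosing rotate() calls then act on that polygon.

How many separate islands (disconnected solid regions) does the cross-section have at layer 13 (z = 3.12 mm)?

At z = 3.12 mm: the 27×8 cube contributes its full rectangle; the 9.5×15 cube at (1.5, -0.5) contributes its full rectangle; the r=8.5 cylinder at (1, 10) gives a regular 6-gon of circumradius 8.5 (constant along its height); the cube at (-3.5, 3.5) is not intersected at this z (z outside [6, 9.5]); Taking the first minus the rest: starting from the 27×8 cube, the 9.5×15 cube at (1.5, -0.5) partially overlaps it — only the 76.00 mm² overlap (of its 142.50 mm²) is removed, clipping the outline; the r=8.5 cylinder at (1, 10) partially overlaps it — only the 8.04 mm² overlap (of its 187.71 mm²) is removed, clipping the outline — 2 connected regions; (whole slice rotated 45° about Z — lengths, areas and connectivity unchanged). Overall, the cross-section has 2 separate islands. Island count = 2.

2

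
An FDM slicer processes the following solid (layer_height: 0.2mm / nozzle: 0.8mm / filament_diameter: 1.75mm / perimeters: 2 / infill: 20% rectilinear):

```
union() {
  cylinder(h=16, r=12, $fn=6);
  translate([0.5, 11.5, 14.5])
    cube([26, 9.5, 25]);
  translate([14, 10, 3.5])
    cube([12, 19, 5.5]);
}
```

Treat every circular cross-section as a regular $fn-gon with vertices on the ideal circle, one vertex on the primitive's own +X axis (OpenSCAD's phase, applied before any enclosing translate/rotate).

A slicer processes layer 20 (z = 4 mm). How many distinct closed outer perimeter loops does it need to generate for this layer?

2

At z = 4 mm: the cylinder: section is a regular 6-gon, circumradius r=12; the cube at (0.5, 11.5) is not intersected at this z (z outside [14.5, 39.5]); the 12×19 cube at (14, 10) contributes its full rectangle; Taking the union: the 2 present regions are separate (no shared area or edge), so areas and boundary lengths simply add and each stays a separate island — 2 connected regions. The result has 2 disconnected regions.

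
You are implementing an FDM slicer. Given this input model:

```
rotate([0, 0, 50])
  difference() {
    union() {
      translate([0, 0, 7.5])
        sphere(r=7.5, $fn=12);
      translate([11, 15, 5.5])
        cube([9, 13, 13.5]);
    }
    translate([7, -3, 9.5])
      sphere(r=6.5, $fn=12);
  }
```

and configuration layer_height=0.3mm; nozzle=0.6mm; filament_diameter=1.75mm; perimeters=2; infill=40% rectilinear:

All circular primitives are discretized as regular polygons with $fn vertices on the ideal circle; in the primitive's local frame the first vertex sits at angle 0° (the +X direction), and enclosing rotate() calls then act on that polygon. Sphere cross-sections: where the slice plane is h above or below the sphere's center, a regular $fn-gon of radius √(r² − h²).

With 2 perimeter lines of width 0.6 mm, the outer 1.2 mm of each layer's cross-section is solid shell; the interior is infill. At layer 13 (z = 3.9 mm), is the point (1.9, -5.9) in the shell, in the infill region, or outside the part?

At z = 3.9 mm: the sphere: section is a regular 12-gon, circumradius = √(r²−h²) = √(7.5²−3.6²) = 6.580; the cube at (11, 15) is not intersected at this z (z outside [5.5, 19]); Merging all regions: only the r=7.5 sphere is present, so the union is just that shape — 1 connected region; the r=6.5 sphere at (7, -3) contributes a regular 12-gon of circumradius √(6.5²−5.6²) = 3.300; Taking the first minus the rest: starting from the result so far, the r=6.5 sphere at (7, -3) partially overlaps it — only the 7.62 mm² overlap (of its 32.67 mm²) is removed, clipping the outline — 1 connected region; (whole slice rotated 50° about Z — lengths, areas and connectivity unchanged). Overall, the cross-section is a single solid region. Undo the 50° rotation: the query point maps to (-3.298, -5.248) in the un-rotated model frame. The nearest boundary edge runs (-3.29, -5.70)→(-5.70, -3.29); distance from the point to it = 0.31 mm. The point is inside the cross-section, 0.31 mm from the nearest boundary — within the 1.2 mm shell band (2 × 0.6).

shell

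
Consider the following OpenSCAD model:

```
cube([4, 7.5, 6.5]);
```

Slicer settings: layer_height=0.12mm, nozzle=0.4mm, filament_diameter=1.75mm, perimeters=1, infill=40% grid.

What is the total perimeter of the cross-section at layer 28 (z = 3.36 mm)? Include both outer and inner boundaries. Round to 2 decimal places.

At z = 3.36 mm: the cube is present — its section is the full 4×7.5 rectangle (perimeter 23.00 mm). Overall, the cross-section is a single solid region. Total boundary length (outer) = 23.00 mm.

23.00 mm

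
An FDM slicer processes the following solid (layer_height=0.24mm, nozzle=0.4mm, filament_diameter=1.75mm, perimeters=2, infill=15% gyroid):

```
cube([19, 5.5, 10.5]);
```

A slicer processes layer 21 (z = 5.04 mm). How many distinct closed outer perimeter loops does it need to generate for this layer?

1

At z = 5.04 mm: the cube is present — its section is the full 19×5.5 rectangle. The result has 1 disconnected region.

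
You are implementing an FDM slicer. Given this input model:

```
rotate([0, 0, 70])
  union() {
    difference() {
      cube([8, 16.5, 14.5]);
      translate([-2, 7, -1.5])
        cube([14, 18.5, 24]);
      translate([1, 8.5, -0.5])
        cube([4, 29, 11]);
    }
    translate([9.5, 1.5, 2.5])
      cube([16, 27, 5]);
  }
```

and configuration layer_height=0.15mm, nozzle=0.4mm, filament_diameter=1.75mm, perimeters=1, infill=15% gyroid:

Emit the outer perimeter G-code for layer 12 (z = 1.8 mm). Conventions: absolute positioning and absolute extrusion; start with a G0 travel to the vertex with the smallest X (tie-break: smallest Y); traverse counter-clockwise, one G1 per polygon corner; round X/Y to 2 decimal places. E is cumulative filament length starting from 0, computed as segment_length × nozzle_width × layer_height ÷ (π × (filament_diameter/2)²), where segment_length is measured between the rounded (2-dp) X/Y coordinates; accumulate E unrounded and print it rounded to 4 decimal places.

At z = 1.8 mm: the cube is present — its section is the full 8×16.5 rectangle; the cube at (-2, 7) is present — its section is the full 14×18.5 rectangle; the 4×29 cube at (1, 8.5) contributes its full rectangle; After the difference (first − rest): starting from the 8×16.5 cube, the 14×18.5 cube at (-2, 7) partially overlaps it — only the 76.00 mm² overlap (of its 259.00 mm²) is removed, clipping the outline; the 4×29 cube at (1, 8.5) misses the remaining region (no effect) — 1 connected region; the cube at (9.5, 1.5) does not reach this height (z outside [2.5, 7.5]); Merging all regions: only the result so far is present, so the union is just that shape — 1 connected region; (rotated 70° about Z; rotation is an isometry so areas/perimeters/island counts are preserved). The outline is a single polygon with 4 vertices. Extrusion per mm of travel: 0.4 × 0.15 / (π × 0.875²) = 0.024945. Accumulating E over each segment gives final E = 0.7486.

G0 X-6.58 Y2.39 Z1.80
G1 X0.00 Y0.00 E0.1746
G1 X2.74 Y7.52 E0.3743
G1 X-3.84 Y9.91 E0.5489
G1 X-6.58 Y2.39 E0.7486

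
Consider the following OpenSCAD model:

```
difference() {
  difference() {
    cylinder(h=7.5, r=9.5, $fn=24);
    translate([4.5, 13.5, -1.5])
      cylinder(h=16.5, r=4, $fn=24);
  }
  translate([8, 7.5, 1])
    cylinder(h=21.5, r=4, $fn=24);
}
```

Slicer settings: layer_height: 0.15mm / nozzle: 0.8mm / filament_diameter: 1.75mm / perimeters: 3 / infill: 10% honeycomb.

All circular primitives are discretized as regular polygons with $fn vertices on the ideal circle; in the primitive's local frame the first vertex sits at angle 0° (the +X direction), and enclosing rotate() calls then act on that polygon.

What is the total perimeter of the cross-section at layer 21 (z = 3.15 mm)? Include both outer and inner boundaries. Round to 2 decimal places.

60.61 mm

At z = 3.15 mm: the cylinder: section is a regular 24-gon, circumradius r=9.5 (perimeter = 2·24·9.500·sin(180°/24) = 59.52 mm); the cylinder at (4.5, 13.5): section is a regular 24-gon, circumradius r=4 (perimeter = 2·24·4.000·sin(180°/24) = 25.06 mm); Taking the first minus the rest: starting from the r=9.5 cylinder, the r=4 cylinder at (4.5, 13.5) misses the remaining region (no effect) — boundary = 59.52 mm; the r=4 cylinder at (8, 7.5) gives a regular 24-gon of circumradius 4 (constant along its height) (perimeter = 2·24·4.000·sin(180°/24) = 25.06 mm); Subtracting the remaining from the first: starting from that combined region, the r=4 cylinder at (8, 7.5) partially overlaps it — only the 11.50 mm² overlap (of its 49.69 mm²) is removed, clipping the outline — boundary = 60.61 mm. Overall, the cross-section is a single solid region. Total boundary length (outer) = 60.61 mm.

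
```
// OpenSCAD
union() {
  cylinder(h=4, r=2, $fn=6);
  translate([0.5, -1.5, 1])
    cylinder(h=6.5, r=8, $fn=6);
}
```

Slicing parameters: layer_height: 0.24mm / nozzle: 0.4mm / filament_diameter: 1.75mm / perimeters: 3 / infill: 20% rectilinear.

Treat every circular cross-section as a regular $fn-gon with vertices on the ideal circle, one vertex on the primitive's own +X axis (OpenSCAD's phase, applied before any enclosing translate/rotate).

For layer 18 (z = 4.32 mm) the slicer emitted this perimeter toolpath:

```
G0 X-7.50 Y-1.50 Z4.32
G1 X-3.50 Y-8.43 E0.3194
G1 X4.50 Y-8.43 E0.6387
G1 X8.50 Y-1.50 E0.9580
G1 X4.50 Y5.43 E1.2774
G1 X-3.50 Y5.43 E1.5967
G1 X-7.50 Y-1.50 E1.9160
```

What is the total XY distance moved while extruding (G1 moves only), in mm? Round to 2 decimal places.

48.01 mm

Sum the Euclidean lengths of each G1 segment: total = 48.01 mm.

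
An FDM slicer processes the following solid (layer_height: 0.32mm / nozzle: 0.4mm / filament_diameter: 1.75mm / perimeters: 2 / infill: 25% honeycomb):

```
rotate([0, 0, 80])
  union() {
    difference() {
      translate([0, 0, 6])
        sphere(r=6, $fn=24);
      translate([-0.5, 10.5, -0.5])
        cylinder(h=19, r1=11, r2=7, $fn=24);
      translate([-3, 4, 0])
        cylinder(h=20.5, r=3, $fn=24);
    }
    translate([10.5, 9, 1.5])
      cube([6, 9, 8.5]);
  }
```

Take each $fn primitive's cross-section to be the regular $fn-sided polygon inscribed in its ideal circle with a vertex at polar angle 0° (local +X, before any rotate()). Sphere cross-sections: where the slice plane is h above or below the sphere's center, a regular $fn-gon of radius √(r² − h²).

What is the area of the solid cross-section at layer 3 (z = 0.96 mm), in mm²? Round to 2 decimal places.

16.75 mm²

At z = 0.96 mm: the sphere: section is a regular 24-gon, circumradius = √(r²−h²) = √(6²−5.04²) = 3.256 (area = (24/2)·3.256²·sin(360°/24) = 32.92 mm²); the cone at (-0.5, 10.5): at t=0.077 of its height the radius interpolates to r₁+(r₂−r₁)t = 10.693, giving a regular 24-gon of that circumradius (area = (24/2)·10.693²·sin(360°/24) = 355.10 mm²); the r=3 cylinder at (-3, 4) contributes a regular 24-gon of circumradius 3 (area = (24/2)·3.000²·sin(360°/24) = 27.95 mm²); Taking the first minus the rest: starting from the r=6 sphere (32.92 mm²), the cone at (-0.5, 10.5) partially overlaps it — only the 16.17 mm² overlap (of its 355.10 mm²) is removed, clipping the outline; the r=3 cylinder at (-3, 4) misses the remaining region (no effect) — area = 16.75 mm²; the cube at (10.5, 9) does not reach this height (z outside [1.5, 10]); Combining (union): only that combined region is present, so the union is just that shape — area = 16.75 mm²; (whole slice rotated 80° about Z — lengths, areas and connectivity unchanged). Overall, the cross-section is a single solid region. Net area = 16.75 mm².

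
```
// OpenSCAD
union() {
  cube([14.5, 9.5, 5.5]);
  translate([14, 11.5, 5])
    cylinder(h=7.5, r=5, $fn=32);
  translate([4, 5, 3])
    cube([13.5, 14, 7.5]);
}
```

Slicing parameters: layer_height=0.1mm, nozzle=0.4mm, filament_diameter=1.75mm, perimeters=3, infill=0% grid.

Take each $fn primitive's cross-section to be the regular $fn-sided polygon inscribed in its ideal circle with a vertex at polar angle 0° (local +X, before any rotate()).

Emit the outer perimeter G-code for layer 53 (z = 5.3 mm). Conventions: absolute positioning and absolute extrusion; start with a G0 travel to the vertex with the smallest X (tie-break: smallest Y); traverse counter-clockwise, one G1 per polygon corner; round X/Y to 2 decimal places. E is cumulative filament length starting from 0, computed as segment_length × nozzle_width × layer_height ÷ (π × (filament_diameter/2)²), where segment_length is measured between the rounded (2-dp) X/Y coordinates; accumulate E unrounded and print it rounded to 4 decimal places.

At z = 5.3 mm: the cube (footprint 14.5×9.5) is included at this height; the cylinder at (14, 11.5): section is a regular 32-gon, circumradius r=5; the 13.5×14 cube at (4, 5) contributes its full rectangle; Combining (union): the regions partially overlap (shared area 118.02 mm²), so overlapping operands fuse into one piece — 1 connected region. The outline is a single polygon with 19 vertices. Extrusion per mm of travel: 0.4 × 0.1 / (π × 0.875²) = 0.016630. Accumulating E over each segment gives final E = 1.2275.

G0 X0.00 Y0.00 Z5.30
G1 X14.50 Y0.00 E0.2411
G1 X14.50 Y5.00 E0.3243
G1 X17.50 Y5.00 E0.3742
G1 X17.50 Y7.94 E0.4231
G1 X17.54 Y7.96 E0.4238
G1 X18.16 Y8.72 E0.4401
G1 X18.62 Y9.59 E0.4565
G1 X18.90 Y10.52 E0.4726
G1 X19.00 Y11.50 E0.4890
G1 X18.90 Y12.48 E0.5054
G1 X18.62 Y13.41 E0.5216
G1 X18.16 Y14.28 E0.5379
G1 X17.54 Y15.04 E0.5542
G1 X17.50 Y15.06 E0.5550
G1 X17.50 Y19.00 E0.6205
G1 X4.00 Y19.00 E0.8450
G1 X4.00 Y9.50 E1.0030
G1 X0.00 Y9.50 E1.0695
G1 X0.00 Y0.00 E1.2275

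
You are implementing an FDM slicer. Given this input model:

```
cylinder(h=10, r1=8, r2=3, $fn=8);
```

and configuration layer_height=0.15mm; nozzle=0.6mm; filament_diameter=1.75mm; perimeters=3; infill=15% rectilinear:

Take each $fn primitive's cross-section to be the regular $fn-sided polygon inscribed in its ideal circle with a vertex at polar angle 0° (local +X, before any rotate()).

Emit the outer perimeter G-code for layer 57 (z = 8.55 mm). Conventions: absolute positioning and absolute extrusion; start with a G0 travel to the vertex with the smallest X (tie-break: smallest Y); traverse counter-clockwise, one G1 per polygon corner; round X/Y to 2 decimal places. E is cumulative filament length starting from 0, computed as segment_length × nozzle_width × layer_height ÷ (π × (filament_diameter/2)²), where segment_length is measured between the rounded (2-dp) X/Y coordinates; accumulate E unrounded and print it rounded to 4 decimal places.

At z = 8.55 mm: the cone (r1=8→r2=3) has section circumradius 3.725 here — a regular 8-gon. The outline is a single polygon with 8 vertices. Extrusion per mm of travel: 0.6 × 0.15 / (π × 0.875²) = 0.037418. Accumulating E over each segment gives final E = 0.8522.

G0 X-3.72 Y0.00 Z8.55
G1 X-2.63 Y-2.63 E0.1065
G1 X0.00 Y-3.72 E0.2131
G1 X2.63 Y-2.63 E0.3196
G1 X3.72 Y0.00 E0.4261
G1 X2.63 Y2.63 E0.5326
G1 X0.00 Y3.72 E0.6392
G1 X-2.63 Y2.63 E0.7457
G1 X-3.72 Y0.00 E0.8522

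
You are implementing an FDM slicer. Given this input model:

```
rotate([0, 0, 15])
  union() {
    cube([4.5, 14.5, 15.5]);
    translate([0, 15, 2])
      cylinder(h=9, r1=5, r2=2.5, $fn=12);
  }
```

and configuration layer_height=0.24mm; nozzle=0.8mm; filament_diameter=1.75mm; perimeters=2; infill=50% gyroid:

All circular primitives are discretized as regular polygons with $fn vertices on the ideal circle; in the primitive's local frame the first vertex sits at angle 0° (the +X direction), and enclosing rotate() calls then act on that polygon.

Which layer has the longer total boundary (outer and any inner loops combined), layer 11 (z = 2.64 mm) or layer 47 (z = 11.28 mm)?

Layer 11 (z = 2.64): the 4.5×14.5 cube contributes its full rectangle (perimeter 38.00 mm); the cone at (0, 15): at t=0.071 of its height the radius interpolates to r₁+(r₂−r₁)t = 4.822, giving a regular 12-gon of that circumradius (perimeter = 2·12·4.822·sin(180°/12) = 29.95 mm); Merging all regions: the regions partially overlap (shared area 15.00 mm²), so the edge portions inside another operand are dropped and the merged outline is re-measured after clipping — boundary = 52.19 mm; (rotated 15° about Z; rotation is an isometry so areas/perimeters/island counts are preserved). So its perimeter = 52.19 mm. Layer 47 (z = 11.28): the cube is present — its section is the full 4.5×14.5 rectangle (perimeter 38.00 mm); the cone at (0, 15) does not reach this height (z outside [2, 11]); Taking the union: only the 4.5×14.5 cube is present, so the union is just that shape — boundary = 38.00 mm; (rotated 15° about Z; rotation is an isometry so areas/perimeters/island counts are preserved). So its perimeter = 38.00 mm. Layer 11 is larger (52.19 vs 38.00 mm).

layer 11 (z = 2.64 mm)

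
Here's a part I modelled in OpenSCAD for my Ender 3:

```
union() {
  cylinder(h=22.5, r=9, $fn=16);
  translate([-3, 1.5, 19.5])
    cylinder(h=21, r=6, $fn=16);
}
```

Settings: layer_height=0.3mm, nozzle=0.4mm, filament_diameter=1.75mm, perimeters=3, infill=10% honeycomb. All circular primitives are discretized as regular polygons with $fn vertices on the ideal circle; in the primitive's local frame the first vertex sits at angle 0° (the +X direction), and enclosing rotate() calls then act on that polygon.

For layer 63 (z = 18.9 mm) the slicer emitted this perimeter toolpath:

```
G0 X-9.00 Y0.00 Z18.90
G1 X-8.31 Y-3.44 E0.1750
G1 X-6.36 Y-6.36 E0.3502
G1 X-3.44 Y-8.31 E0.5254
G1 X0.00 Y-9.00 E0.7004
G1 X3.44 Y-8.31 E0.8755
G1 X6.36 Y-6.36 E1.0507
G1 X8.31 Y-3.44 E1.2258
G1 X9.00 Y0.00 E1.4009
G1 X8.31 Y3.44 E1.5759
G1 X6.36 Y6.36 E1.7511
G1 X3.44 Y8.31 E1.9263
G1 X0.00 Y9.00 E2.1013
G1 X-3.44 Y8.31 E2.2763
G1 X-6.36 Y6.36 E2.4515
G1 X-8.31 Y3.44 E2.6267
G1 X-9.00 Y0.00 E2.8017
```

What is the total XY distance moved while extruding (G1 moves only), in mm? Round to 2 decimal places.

Sum the Euclidean lengths of each G1 segment: total = 56.16 mm.

56.16 mm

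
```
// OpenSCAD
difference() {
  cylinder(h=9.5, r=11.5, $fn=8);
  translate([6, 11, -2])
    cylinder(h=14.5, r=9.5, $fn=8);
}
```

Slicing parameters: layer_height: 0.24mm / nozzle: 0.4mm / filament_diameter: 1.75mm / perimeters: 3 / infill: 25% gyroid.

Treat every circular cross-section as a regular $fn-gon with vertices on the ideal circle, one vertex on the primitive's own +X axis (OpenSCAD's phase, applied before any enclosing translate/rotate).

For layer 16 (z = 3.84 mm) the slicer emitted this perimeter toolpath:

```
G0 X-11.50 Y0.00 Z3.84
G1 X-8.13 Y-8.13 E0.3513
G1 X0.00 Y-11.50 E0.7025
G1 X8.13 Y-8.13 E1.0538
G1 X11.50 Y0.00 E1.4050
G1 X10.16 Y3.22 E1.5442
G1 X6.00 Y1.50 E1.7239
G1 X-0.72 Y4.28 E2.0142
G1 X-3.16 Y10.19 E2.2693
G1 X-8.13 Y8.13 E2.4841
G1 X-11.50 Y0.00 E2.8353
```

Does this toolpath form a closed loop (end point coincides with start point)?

yes

Start point (G0): (-11.50, 0.00). End point (last G1): the path returns to the start — closed.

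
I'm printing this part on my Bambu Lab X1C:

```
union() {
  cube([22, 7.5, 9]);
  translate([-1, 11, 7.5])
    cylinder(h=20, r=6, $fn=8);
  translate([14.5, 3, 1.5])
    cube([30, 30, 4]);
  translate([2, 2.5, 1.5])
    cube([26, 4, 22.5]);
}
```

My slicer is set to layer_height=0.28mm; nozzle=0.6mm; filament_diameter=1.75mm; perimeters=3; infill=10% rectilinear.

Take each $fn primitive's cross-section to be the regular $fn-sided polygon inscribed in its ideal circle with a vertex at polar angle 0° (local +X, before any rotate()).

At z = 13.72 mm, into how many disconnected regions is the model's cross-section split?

At z = 13.72 mm: the cube does not reach this height (z outside [0, 9]); the r=6 cylinder at (-1, 11) gives a regular 8-gon of circumradius 6 (constant along its height); the cube at (14.5, 3) is not intersected at this z (z outside [1.5, 5.5]); the cube at (2, 2.5) (footprint 26×4) is included at this height; Combining (union): the regions partially overlap (shared area 0.08 mm²), so overlapping operands fuse into one piece — 1 connected region. The result has 1 disconnected region.

1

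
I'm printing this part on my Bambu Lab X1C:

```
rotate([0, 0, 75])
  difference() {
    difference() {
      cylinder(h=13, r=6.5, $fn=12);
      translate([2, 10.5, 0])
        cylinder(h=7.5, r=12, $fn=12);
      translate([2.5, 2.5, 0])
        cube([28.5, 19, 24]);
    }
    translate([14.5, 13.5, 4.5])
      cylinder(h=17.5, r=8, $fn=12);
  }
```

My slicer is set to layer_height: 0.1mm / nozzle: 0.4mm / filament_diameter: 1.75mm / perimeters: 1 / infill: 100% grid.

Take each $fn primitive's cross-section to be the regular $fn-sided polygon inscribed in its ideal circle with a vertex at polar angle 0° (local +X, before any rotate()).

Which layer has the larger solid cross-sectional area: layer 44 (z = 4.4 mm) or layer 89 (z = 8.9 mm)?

Layer 44 (z = 4.4): the r=6.5 cylinder contributes a regular 12-gon of circumradius 6.5 (area = (12/2)·6.500²·sin(360°/12) = 126.75 mm²); the r=12 cylinder at (2, 10.5) contributes a regular 12-gon of circumradius 12 (area = (12/2)·12.000²·sin(360°/12) = 432.00 mm²); the cube at (2.5, 2.5) (footprint 28.5×19) is included at this height (area 541.50 mm²); Subtracting the remaining from the first: starting from the r=6.5 cylinder (126.75 mm²), the r=12 cylinder at (2, 10.5) partially overlaps it — only the 68.90 mm² overlap (of its 432.00 mm²) is removed, clipping the outline; the 28.5×19 cube at (2.5, 2.5) misses the remaining region (no effect) — area = 57.85 mm²; the cylinder at (14.5, 13.5) is not intersected at this z (z outside [4.5, 22]); After the difference (first − rest): none of the subtracted shapes is present at this height, so that combined region is unchanged — area = 57.85 mm²; (whole slice rotated 75° about Z — lengths, areas and connectivity unchanged). So its area = 57.85 mm². Layer 89 (z = 8.9): the r=6.5 cylinder gives a regular 12-gon of circumradius 6.5 (constant along its height) (area = (12/2)·6.500²·sin(360°/12) = 126.75 mm²); the cylinder at (2, 10.5) is not intersected at this z (z outside [0, 7.5]); the cube at (2.5, 2.5) (footprint 28.5×19) is included at this height (area 541.50 mm²); Subtracting the remaining from the first: starting from the r=6.5 cylinder (126.75 mm²), the 28.5×19 cube at (2.5, 2.5) partially overlaps it — only the 7.11 mm² overlap (of its 541.50 mm²) is removed, clipping the outline — area = 119.64 mm²; the r=8 cylinder at (14.5, 13.5) gives a regular 12-gon of circumradius 8 (constant along its height) (area = (12/2)·8.000²·sin(360°/12) = 192.00 mm²); Subtracting the remaining from the first: starting from the result so far (119.64 mm²), the r=8 cylinder at (14.5, 13.5) misses the remaining region (no effect) — area = 119.64 mm²; (whole slice rotated 75° about Z — lengths, areas and connectivity unchanged). So its area = 119.64 mm². Layer 89 is larger (119.64 vs 57.85 mm²).

layer 89 (z = 8.9 mm)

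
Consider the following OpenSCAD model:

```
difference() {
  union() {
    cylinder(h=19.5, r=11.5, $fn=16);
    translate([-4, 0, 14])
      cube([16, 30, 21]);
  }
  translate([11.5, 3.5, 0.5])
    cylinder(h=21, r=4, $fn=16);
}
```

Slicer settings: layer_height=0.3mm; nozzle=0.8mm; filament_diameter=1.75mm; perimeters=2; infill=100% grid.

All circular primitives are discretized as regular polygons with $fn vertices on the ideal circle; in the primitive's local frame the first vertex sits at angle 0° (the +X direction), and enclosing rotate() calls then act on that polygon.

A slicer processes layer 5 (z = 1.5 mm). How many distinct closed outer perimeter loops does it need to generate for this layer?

At z = 1.5 mm: the r=11.5 cylinder contributes a regular 16-gon of circumradius 11.5; the cube at (-4, 0) does not reach this height (z outside [14, 35]); Combining (union): only the r=11.5 cylinder is present, so the union is just that shape — 1 connected region; the r=4 cylinder at (11.5, 3.5) gives a regular 16-gon of circumradius 4 (constant along its height); Taking the first minus the rest: starting from that combined region, the r=4 cylinder at (11.5, 3.5) partially overlaps it — only the 17.59 mm² overlap (of its 48.98 mm²) is removed, clipping the outline — 1 connected region. The result has 1 disconnected region.

1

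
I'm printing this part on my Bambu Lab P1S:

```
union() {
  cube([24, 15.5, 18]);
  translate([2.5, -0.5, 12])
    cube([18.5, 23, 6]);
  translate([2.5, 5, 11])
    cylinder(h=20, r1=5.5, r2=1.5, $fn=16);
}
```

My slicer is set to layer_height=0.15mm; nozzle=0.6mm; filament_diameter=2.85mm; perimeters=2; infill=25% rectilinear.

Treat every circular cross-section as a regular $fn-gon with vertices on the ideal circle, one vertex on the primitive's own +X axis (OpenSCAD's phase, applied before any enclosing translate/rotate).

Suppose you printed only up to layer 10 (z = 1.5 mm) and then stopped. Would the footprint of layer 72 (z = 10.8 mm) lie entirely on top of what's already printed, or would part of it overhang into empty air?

Compare the two slices. At z = 1.5: the 24×15.5 cube contributes its full rectangle (area 372.00 mm²); the cube at (2.5, -0.5) is absent (z outside [12, 18]); the cone at (2.5, 5) does not reach this height (z outside [11, 31]); Merging all regions: only the 24×15.5 cube is present, so the union is just that shape — area = 372.00 mm². At z = 10.8: the 24×15.5 cube contributes its full rectangle (area 372.00 mm²); the cube at (2.5, -0.5) is absent (z outside [12, 18]); the cone at (2.5, 5) does not reach this height (z outside [11, 31]); Combining (union): only the 24×15.5 cube is present, so the union is just that shape — area = 372.00 mm². Checking containment: the cross-section at z = 10.8 is a subset of the cross-section at z = 1.5.

entirely on top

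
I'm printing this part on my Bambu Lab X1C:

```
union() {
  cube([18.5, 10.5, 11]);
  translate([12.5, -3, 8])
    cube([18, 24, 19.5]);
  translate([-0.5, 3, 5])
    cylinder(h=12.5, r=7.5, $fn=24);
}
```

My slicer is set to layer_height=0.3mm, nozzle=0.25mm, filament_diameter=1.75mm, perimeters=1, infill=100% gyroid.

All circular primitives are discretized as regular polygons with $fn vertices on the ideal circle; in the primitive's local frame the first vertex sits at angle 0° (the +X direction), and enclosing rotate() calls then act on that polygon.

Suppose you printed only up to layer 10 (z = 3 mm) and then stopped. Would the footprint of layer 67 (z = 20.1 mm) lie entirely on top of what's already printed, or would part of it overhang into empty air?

part overhangs

Compare the two slices. At z = 3: the cube (footprint 18.5×10.5) is included at this height (area 194.25 mm²); the cube at (12.5, -3) is absent (z outside [8, 27.5]); the cylinder at (-0.5, 3) is not intersected at this z (z outside [5, 17.5]); Combining (union): only the 18.5×10.5 cube is present, so the union is just that shape — area = 194.25 mm². At z = 20.1: the cube is absent (z outside [0, 11]); the cube at (12.5, -3) (footprint 18×24) is included at this height (area 432.00 mm²); the cylinder at (-0.5, 3) does not reach this height (z outside [5, 17.5]); Merging all regions: only the 18×24 cube at (12.5, -3) is present, so the union is just that shape — area = 432.00 mm². Checking containment: at z = 20.1 the cross-section extends beyond the z = 3 cross-section by about 369.00 mm².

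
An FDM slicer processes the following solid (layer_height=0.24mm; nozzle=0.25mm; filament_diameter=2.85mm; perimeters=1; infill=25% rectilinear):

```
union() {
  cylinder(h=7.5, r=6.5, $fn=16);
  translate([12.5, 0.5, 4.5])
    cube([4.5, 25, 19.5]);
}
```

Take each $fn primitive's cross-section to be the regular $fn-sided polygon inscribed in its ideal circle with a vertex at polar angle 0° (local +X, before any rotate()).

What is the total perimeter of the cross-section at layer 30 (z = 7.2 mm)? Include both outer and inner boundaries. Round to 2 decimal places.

99.58 mm

At z = 7.2 mm: the r=6.5 cylinder contributes a regular 16-gon of circumradius 6.5 (perimeter = 2·16·6.500·sin(180°/16) = 40.58 mm); the 4.5×25 cube at (12.5, 0.5) contributes its full rectangle (perimeter 59.00 mm); Merging all regions: the 2 present regions are separate (no shared area or edge), so areas and boundary lengths simply add and each stays a separate island — boundary = 99.58 mm. Overall, the cross-section has 2 separate islands. Total boundary length (outer) = 99.58 mm.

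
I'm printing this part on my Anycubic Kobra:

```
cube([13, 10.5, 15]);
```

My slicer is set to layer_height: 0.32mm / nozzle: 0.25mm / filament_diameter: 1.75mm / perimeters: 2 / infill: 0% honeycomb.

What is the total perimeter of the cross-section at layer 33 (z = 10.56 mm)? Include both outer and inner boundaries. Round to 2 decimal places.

47.00 mm

At z = 10.56 mm: the cube (footprint 13×10.5) is included at this height (perimeter 47.00 mm). Overall, the cross-section is a single solid region. Total boundary length (outer) = 47.00 mm.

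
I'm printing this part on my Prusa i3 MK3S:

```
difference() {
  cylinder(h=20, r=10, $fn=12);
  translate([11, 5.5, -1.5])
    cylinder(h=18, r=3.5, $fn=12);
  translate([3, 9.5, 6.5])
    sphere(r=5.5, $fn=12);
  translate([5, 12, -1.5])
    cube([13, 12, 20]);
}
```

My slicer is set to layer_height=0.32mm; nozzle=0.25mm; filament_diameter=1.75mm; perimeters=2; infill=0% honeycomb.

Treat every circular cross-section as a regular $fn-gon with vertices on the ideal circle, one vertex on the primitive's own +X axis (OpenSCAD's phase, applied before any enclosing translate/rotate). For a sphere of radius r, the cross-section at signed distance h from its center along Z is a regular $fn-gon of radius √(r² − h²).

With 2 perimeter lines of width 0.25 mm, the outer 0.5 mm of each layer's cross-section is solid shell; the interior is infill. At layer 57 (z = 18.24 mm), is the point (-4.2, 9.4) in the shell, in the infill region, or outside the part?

outside

At z = 18.24 mm: the cylinder: section is a regular 12-gon, circumradius r=10; the cylinder at (11, 5.5) does not reach this height (z outside [-1.5, 16.5]); the sphere at (3, 9.5) is absent (|z−center|=11.740 > r=5.5); the cube at (5, 12) (footprint 13×12) is included at this height; Taking the first minus the rest: starting from the r=10 cylinder, the 13×12 cube at (5, 12) misses the remaining region (no effect) — 1 connected region. Overall, the cross-section is a single solid region. The nearest boundary edge runs (-5.00, 8.66)→(0.00, 10.00); distance from the point to it = 0.51 mm. The point is not inside any of the regions above, so it lies outside the cross-section (0.51 mm from the nearest boundary).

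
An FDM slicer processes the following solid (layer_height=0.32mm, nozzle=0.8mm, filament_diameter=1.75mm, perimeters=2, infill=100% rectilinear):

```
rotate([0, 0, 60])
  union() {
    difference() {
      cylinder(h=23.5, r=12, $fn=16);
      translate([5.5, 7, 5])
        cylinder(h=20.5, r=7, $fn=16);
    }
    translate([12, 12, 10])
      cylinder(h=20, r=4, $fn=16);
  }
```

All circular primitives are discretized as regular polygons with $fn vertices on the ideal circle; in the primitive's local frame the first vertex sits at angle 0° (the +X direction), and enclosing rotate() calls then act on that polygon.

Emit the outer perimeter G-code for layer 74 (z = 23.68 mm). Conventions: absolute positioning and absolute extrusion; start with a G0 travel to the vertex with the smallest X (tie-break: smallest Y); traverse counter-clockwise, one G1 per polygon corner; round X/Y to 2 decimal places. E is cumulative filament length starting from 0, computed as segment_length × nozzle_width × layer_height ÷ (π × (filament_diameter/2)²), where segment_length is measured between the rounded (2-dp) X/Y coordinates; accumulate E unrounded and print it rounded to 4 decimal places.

G0 X-8.36 Y16.91 Z23.68
G1 X-8.26 Y15.36 E0.1653
G1 X-7.57 Y13.96 E0.3314
G1 X-6.39 Y12.93 E0.4981
G1 X-4.91 Y12.43 E0.6644
G1 X-3.36 Y12.53 E0.8297
G1 X-1.96 Y13.22 E0.9958
G1 X-0.93 Y14.39 E1.1617
G1 X-0.43 Y15.87 E1.3280
G1 X-0.53 Y17.43 E1.4944
G1 X-1.22 Y18.83 E1.6605
G1 X-2.39 Y19.86 E1.8264
G1 X-3.87 Y20.36 E1.9927
G1 X-5.43 Y20.26 E2.1591
G1 X-6.83 Y19.57 E2.3252
G1 X-7.86 Y18.39 E2.4919
G1 X-8.36 Y16.91 E2.6581

At z = 23.68 mm: the cylinder is absent (z outside [0, 23.5]); the r=7 cylinder at (5.5, 7) contributes a regular 16-gon of circumradius 7; After the difference (first − rest): the first operand is absent here, so nothing remains; the cylinder at (12, 12): section is a regular 16-gon, circumradius r=4; Combining (union): only the r=4 cylinder at (12, 12) is present, so the union is just that shape — 1 connected region; (whole slice rotated 60° about Z — lengths, areas and connectivity unchanged). The outline is a single polygon with 16 vertices. Extrusion per mm of travel: 0.8 × 0.32 / (π × 0.875²) = 0.106432. Accumulating E over each segment gives final E = 2.6581.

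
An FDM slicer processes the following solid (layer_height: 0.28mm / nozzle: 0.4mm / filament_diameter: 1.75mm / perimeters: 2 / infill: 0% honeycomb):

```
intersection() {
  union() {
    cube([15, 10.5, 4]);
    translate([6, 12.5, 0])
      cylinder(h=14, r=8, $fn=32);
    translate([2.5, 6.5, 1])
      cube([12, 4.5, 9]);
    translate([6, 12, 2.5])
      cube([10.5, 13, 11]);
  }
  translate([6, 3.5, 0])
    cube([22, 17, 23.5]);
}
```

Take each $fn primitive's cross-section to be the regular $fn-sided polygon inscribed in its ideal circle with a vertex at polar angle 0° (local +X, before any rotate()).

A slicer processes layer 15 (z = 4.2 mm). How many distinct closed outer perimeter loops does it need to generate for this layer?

At z = 4.2 mm: the cube is absent (z outside [0, 4]); the r=8 cylinder at (6, 12.5) contributes a regular 32-gon of circumradius 8; the cube at (2.5, 6.5) (footprint 12×4.5) is included at this height; the cube at (6, 12) (footprint 10.5×13) is included at this height; Taking the union: the regions partially overlap (shared area 100.63 mm²), so overlapping operands fuse into one piece — 1 connected region; the cube at (6, 3.5) (footprint 22×17) is included at this height; Taking the intersection: the 22×17 cube at (6, 3.5) partially overlaps that combined region; clipping to the common part keeps 142.50 mm² — 1 connected region. The result has 1 disconnected region.

1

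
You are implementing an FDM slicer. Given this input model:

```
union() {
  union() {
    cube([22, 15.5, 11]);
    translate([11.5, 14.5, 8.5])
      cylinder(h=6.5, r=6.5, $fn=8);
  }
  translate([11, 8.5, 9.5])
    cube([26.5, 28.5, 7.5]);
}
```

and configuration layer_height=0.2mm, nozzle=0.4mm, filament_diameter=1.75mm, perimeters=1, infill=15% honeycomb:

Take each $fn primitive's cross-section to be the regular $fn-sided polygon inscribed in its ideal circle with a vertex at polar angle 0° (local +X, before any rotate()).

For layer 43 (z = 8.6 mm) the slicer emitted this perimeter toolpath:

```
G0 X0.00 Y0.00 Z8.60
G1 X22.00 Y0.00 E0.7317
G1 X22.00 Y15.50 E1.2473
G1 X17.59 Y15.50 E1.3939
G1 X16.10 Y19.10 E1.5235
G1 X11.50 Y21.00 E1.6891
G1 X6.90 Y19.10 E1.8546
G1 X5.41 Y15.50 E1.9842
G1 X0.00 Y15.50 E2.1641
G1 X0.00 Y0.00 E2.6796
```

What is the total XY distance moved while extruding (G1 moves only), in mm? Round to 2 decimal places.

80.57 mm

Sum the Euclidean lengths of each G1 segment: total = 80.57 mm.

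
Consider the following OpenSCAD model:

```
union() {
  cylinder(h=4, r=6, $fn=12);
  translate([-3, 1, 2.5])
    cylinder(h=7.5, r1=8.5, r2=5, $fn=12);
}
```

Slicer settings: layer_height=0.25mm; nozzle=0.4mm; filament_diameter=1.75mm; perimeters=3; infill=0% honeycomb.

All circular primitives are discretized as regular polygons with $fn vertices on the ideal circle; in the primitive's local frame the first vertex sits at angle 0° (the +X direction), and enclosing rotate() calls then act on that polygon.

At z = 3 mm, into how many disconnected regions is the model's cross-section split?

At z = 3 mm: the r=6 cylinder gives a regular 12-gon of circumradius 6 (constant along its height); the cone at (-3, 1) (r1=8.5→r2=5) has section circumradius 8.267 here — a regular 12-gon; Merging all regions: the regions partially overlap (shared area 101.04 mm²), so overlapping operands fuse into one piece — 1 connected region. The result has 1 disconnected region.

1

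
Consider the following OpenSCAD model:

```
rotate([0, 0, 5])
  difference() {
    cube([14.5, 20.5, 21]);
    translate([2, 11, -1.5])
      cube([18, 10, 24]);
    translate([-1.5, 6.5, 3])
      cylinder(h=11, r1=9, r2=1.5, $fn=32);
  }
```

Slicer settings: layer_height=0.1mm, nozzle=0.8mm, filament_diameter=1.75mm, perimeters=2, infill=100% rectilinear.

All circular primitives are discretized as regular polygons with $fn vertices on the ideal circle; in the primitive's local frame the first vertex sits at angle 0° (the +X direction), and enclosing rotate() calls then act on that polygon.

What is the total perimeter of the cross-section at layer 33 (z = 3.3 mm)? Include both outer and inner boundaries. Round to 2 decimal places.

57.07 mm

At z = 3.3 mm: the 14.5×20.5 cube contributes its full rectangle (perimeter 70.00 mm); the cube at (2, 11) is present — its section is the full 18×10 rectangle (perimeter 56.00 mm); the cone at (-1.5, 6.5) (r1=9→r2=1.5) has section circumradius 8.795 here — a regular 32-gon (perimeter = 2·32·8.795·sin(180°/32) = 55.17 mm); After the difference (first − rest): starting from the 14.5×20.5 cube, the 18×10 cube at (2, 11) partially overlaps it — only the 118.75 mm² overlap (of its 180.00 mm²) is removed, clipping the outline; the cone at (-1.5, 6.5) partially overlaps it — only the 80.13 mm² overlap (of its 241.48 mm²) is removed, clipping the outline — boundary = 57.07 mm; (rotated 5° about Z; rotation is an isometry so areas/perimeters/island counts are preserved). Overall, the cross-section has 2 separate islands. Total boundary length (outer) = 57.07 mm.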